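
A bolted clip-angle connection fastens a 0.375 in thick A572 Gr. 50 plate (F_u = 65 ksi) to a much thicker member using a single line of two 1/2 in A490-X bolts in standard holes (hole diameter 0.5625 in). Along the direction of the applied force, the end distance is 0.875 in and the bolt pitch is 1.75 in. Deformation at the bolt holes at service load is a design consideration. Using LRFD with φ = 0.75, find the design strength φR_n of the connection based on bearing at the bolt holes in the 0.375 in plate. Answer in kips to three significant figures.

Per bolt r_n = 1.2 l_c t F_u ≤ 2.4 d t F_u; upper limit = 2.4 × 0.5 × 0.375 × 65 = 29.25 kips.
Edge bolt: l_c = 0.875 − 0.5625/2 = 0.5938 in → 1.2 × 0.5938 × 0.375 × 65 = 17.37 → r_n = 17.37 kips.
Interior bolts: l_c = 1.75 − 0.5625 = 1.188 in → 1.2 × 1.188 × 0.375 × 65 = 34.73 → r_n = 29.25 kips.
R_n = 1 × 17.37 + 1 × 29.25 = 46.62 kips.
Design strength φR_n = 0.75 × 46.62 = 35 kips.

35 kips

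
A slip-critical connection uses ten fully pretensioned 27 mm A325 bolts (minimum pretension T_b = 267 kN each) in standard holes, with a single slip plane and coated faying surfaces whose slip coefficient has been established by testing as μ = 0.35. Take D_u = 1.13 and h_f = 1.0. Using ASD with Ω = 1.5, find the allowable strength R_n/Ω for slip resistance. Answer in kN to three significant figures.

704 kN

R_n = μ · D_u · h_f · T_b · n_s · n_b = 0.35 × 1.13 × 1.0 × 267 × 1 × 10 = 1056 kN.
Allowable strength R_n/Ω = 1056 / 1.5 = 704 kN.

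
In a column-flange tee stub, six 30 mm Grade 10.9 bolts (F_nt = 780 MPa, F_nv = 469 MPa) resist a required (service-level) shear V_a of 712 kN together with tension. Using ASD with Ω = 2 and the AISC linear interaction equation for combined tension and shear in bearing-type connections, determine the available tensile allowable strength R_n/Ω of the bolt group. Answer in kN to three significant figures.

A_b = π·30²/4 = 706.9 mm²; f_rv = 712 × 1000 / (6 × 706.9) = 167.9 MPa.
F'_nt = 1.3 F_nt − (Ω F_nt / F_nv) f_rv = 1.3·780 − (2·780/469)·167.9 = 455.6 MPa, capped at F_nt → F'_nt = 455.6 MPa.
R_n = F'_nt · A_b · n = 455.6 × 706.9 × 6 / 1000 = 1932 kN.
Allowable strength R_n/Ω = 1932 / 2 = 966 kN.

966 kN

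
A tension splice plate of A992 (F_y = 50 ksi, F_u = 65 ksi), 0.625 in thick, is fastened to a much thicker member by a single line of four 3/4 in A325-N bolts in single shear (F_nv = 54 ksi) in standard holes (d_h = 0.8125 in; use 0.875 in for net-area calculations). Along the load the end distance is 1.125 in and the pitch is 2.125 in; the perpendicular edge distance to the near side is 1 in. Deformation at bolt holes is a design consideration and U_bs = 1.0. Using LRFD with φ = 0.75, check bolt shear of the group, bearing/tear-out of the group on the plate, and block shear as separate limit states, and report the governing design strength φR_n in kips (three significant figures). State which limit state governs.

71.6 kips (bolt shear governs)

Bolt shear: A_b = π·0.75²/4 = 0.4418 in²; R_n = 54 × 0.4418 × 4 × 1 = 95.43 kips → 0.75 × 95.43 = 71.6 kips.
Bearing: edge l_c = 0.7188, r_n = 35.04 kips; interior l_c = 1.312, r_n = 63.98 kips; R_n = 35.04 + 3·63.98 = 227 kips → 170 kips.
Block shear: A_gv = 4.688, A_nv = 2.773, A_nt = 0.3516 in²; R_n = min(0.6F_uA_nv, 0.6F_yA_gv) + U_bs·F_u·A_nt = 131 kips → 98.3 kips.
Bolt shear governs: 71.6 kips.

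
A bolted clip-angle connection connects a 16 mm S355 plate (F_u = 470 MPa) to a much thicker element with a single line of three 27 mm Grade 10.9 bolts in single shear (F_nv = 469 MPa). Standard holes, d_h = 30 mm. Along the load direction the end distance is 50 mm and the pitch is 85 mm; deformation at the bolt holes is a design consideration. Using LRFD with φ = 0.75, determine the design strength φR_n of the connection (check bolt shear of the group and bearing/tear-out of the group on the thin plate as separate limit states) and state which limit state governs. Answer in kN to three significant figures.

Bolt shear: A_b = π·27²/4 = 572.6 mm²; R_n = 469 × 572.6 × 3 × 1 / 1000 = 805.6 kN → 0.75 × 805.6 = 604 kN.
Bearing (1.2 l_c t F_u ≤ 2.4 d t F_u): upper limit = 2.4·27·16·470 / 1000 = 487.3 kN.
  Edge l_c = 50 − 30/2 = 35 → r_n = 315.8 kN; interior l_c = 85 − 30 = 55 → r_n = 487.3 kN.
  R_n,bearing = 1·315.8 + 2·487.3 = 1290 kN → 0.75 × 1290 = 968 kN.
Bolt shear governs: 604 kN.

604 kN (bolt shear governs)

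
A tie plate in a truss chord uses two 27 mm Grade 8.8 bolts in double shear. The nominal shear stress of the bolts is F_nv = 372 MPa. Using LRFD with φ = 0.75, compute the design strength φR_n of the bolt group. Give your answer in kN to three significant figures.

639 kN

A_b = π × 27² / 4 = 572.6 mm².
R_n = F_nv · A_b · n · n_s = 372 × 572.6 × 2 × 2 / 1000 = 852 kN.
Design strength φR_n = 0.75 × 852 = 639 kN.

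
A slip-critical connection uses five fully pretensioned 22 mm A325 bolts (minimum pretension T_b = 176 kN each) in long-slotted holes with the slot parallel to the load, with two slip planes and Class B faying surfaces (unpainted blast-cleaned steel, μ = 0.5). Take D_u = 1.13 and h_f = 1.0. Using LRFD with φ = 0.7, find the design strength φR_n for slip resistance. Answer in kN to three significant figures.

R_n = μ · D_u · h_f · T_b · n_s · n_b = 0.5 × 1.13 × 1.0 × 176 × 2 × 5 = 994.4 kN.
Design strength φR_n = 0.7 × 994.4 = 696 kN.

696 kN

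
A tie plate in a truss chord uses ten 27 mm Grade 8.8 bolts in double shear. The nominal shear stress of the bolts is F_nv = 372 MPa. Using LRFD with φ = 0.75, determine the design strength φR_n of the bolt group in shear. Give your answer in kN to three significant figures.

A_b = π × 27² / 4 = 572.6 mm².
R_n = F_nv · A_b · n · n_s = 372 × 572.6 × 10 × 2 / 1000 = 4260 kN.
Design strength φR_n = 0.75 × 4260 = 3190 kN.

3190 kN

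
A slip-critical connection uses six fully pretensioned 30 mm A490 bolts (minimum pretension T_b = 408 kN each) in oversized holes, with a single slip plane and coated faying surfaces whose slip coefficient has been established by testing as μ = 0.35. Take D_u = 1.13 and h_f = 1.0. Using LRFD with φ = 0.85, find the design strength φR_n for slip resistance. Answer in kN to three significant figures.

823 kN

R_n = μ · D_u · h_f · T_b · n_s · n_b = 0.35 × 1.13 × 1.0 × 408 × 1 × 6 = 968.2 kN.
Design strength φR_n = 0.85 × 968.2 = 823 kN.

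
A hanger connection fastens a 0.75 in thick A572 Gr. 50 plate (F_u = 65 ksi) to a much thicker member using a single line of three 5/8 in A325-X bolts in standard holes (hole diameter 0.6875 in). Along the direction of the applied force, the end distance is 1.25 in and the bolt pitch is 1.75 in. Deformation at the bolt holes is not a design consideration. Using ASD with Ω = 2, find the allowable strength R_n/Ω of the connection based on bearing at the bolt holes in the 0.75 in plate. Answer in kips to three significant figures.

Per bolt r_n = 1.5 l_c t F_u ≤ 3.0 d t F_u; upper limit = 3.0 × 0.625 × 0.75 × 65 = 91.41 kips.
Edge bolt: l_c = 1.25 − 0.6875/2 = 0.9062 in → 1.5 × 0.9062 × 0.75 × 65 = 66.27 → r_n = 66.27 kips.
Interior bolts: l_c = 1.75 − 0.6875 = 1.062 in → 1.5 × 1.062 × 0.75 × 65 = 77.7 → r_n = 77.7 kips.
R_n = 1 × 66.27 + 2 × 77.7 = 221.7 kips.
Allowable strength R_n/Ω = 221.7 / 2 = 111 kips.

111 kips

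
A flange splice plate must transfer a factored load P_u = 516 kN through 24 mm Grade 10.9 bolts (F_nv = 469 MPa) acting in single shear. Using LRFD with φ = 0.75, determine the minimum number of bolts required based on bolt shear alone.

A_b = π·24²/4 = 452.4 mm².
Per-bolt design strength φR_n = 0.75 × 469 × 452.4 × 1 / 1000 = 159.1 kN.
n ≥ 516 / 159.1 = 3.243 → use 4 bolts.

4 bolts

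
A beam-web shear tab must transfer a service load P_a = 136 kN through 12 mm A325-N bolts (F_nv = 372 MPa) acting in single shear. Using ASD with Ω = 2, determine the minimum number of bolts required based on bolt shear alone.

7 bolts

A_b = π·12²/4 = 113.1 mm².
Per-bolt allowable strength R_n/Ω = 372 × 113.1 × 1 / 1000 / 2 = 21.04 kN.
n ≥ 136 / 21.04 = 6.465 → use 7 bolts.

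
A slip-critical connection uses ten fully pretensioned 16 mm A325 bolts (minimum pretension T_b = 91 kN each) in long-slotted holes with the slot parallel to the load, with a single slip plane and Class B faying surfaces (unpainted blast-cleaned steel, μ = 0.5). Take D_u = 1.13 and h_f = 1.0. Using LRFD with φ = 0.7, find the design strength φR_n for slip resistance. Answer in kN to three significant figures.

R_n = μ · D_u · h_f · T_b · n_s · n_b = 0.5 × 1.13 × 1.0 × 91 × 1 × 10 = 514.1 kN.
Design strength φR_n = 0.7 × 514.1 = 360 kN.

360 kN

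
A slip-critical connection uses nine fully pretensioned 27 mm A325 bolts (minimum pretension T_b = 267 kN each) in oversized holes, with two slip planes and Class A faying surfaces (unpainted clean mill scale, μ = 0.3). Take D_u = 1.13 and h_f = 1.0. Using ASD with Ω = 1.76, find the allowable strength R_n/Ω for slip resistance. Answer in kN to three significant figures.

926 kN

R_n = μ · D_u · h_f · T_b · n_s · n_b = 0.3 × 1.13 × 1.0 × 267 × 2 × 9 = 1629 kN.
Allowable strength R_n/Ω = 1629 / 1.76 = 926 kN.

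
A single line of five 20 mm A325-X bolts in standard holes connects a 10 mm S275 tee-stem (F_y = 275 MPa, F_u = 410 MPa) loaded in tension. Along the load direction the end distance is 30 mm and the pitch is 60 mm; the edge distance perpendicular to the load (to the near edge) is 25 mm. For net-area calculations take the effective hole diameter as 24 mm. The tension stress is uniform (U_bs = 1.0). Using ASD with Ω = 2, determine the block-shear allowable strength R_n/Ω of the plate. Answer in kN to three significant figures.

Shear plane L_v = 30 + 4·60 = 270 mm; A_gv = 270 × 10 = 2700 mm².
A_nv = (270 − 4.5·24) × 10 = 1620 mm².
A_nt = (25 − 0.5·24) × 10 = 130 mm².
0.6 F_u A_nv = 398.5 kN; 0.6 F_y A_gv = 445.5 kN → shear rupture governs the shear term.
R_n = 398.5 + 1.0 × 410 × 130 / 1000 = 451.8 kN.
Allowable strength R_n/Ω = 451.8 / 2 = 226 kN.

226 kN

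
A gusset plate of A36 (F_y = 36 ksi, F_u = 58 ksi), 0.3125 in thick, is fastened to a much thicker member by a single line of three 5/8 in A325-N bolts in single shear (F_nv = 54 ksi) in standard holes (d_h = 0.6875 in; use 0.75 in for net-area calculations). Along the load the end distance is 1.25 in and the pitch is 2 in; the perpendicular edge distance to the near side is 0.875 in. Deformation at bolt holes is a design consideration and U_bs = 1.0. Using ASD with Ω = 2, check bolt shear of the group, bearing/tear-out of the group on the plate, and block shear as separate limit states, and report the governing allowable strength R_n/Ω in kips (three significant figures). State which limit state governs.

22.2 kips (block shear governs)

Bolt shear: A_b = π·0.625²/4 = 0.3068 in²; R_n = 54 × 0.3068 × 3 × 1 = 49.7 kips → 49.7 / 2 = 24.9 kips.
Bearing: edge l_c = 0.9062, r_n = 19.71 kips; interior l_c = 1.312, r_n = 27.19 kips; R_n = 19.71 + 2·27.19 = 74.09 kips → 37 kips.
Block shear: A_gv = 1.641, A_nv = 1.055, A_nt = 0.1562 in²; R_n = min(0.6F_uA_nv, 0.6F_yA_gv) + U_bs·F_u·A_nt = 44.5 kips → 22.2 kips.
Block shear governs: 22.2 kips.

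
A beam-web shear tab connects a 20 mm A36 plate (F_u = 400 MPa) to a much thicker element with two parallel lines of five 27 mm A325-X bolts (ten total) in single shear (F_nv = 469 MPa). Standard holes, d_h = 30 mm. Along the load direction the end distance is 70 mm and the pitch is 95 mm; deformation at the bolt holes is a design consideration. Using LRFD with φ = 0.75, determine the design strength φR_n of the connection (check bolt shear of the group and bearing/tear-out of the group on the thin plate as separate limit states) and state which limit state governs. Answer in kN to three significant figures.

2010 kN (bolt shear governs)

Bolt shear: A_b = π·27²/4 = 572.6 mm²; R_n = 469 × 572.6 × 10 × 1 / 1000 = 2685 kN → 0.75 × 2685 = 2010 kN.
Bearing (1.2 l_c t F_u ≤ 2.4 d t F_u): upper limit = 2.4·27·20·400 / 1000 = 518.4 kN.
  Edge l_c = 70 − 30/2 = 55 → r_n = 518.4 kN; interior l_c = 95 − 30 = 65 → r_n = 518.4 kN.
  R_n,bearing = 2·518.4 + 8·518.4 = 5184 kN → 0.75 × 5184 = 3890 kN.
Bolt shear governs: 2010 kN.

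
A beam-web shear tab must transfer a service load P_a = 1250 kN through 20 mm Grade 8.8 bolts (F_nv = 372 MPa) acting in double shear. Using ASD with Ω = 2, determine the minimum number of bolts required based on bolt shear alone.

A_b = π·20²/4 = 314.2 mm².
Per-bolt allowable strength R_n/Ω = 372 × 314.2 × 2 / 1000 / 2 = 116.9 kN.
n ≥ 1250 / 116.9 = 10.7 → use 11 bolts.

11 bolts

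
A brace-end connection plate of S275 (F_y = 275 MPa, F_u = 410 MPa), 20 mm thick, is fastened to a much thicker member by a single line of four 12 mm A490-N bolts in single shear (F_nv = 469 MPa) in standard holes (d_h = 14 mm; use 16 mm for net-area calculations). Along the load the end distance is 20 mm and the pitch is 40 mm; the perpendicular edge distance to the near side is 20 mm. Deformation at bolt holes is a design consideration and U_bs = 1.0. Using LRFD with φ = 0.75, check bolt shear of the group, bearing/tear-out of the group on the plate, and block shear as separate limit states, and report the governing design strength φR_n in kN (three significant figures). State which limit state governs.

159 kN (bolt shear governs)

Bolt shear: A_b = π·12²/4 = 113.1 mm²; R_n = 469 × 113.1 × 4 × 1 / 1000 = 212.2 kN → 0.75 × 212.2 = 159 kN.
Bearing: edge l_c = 13, r_n = 127.9 kN; interior l_c = 26, r_n = 236.2 kN; R_n = 127.9 + 3·236.2 = 836.4 kN → 627 kN.
Block shear: A_gv = 2800, A_nv = 1680, A_nt = 240 mm²; R_n = min(0.6F_uA_nv, 0.6F_yA_gv) + U_bs·F_u·A_nt = 511.7 kN → 384 kN.
Bolt shear governs: 159 kN.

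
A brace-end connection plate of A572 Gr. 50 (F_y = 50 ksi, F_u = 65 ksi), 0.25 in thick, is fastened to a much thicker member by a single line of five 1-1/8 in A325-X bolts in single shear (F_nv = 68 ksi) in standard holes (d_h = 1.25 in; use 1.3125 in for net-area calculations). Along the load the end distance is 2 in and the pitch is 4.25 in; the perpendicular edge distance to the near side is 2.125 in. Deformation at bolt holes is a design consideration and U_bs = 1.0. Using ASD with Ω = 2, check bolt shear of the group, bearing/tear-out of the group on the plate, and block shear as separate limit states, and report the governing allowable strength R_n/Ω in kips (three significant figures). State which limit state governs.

Bolt shear: A_b = π·1.125²/4 = 0.994 in²; R_n = 68 × 0.994 × 5 × 1 = 338 kips → 338 / 2 = 169 kips.
Bearing: edge l_c = 1.375, r_n = 26.81 kips; interior l_c = 3, r_n = 43.87 kips; R_n = 26.81 + 4·43.87 = 202.3 kips → 101 kips.
Block shear: A_gv = 4.75, A_nv = 3.273, A_nt = 0.3672 in²; R_n = min(0.6F_uA_nv, 0.6F_yA_gv) + U_bs·F_u·A_nt = 151.5 kips → 75.8 kips.
Block shear governs: 75.8 kips.

75.8 kips (block shear governs)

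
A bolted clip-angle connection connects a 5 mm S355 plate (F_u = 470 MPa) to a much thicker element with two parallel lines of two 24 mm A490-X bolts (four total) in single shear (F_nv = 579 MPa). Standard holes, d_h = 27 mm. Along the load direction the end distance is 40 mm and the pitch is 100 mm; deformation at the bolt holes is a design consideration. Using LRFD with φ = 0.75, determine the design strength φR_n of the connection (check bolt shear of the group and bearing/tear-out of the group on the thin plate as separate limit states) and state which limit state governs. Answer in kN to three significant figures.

315 kN (bearing governs)

Bolt shear: A_b = π·24²/4 = 452.4 mm²; R_n = 579 × 452.4 × 4 × 1 / 1000 = 1048 kN → 0.75 × 1048 = 786 kN.
Bearing (1.2 l_c t F_u ≤ 2.4 d t F_u): upper limit = 2.4·24·5·470 / 1000 = 135.4 kN.
  Edge l_c = 40 − 27/2 = 26.5 → r_n = 74.73 kN; interior l_c = 100 − 27 = 73 → r_n = 135.4 kN.
  R_n,bearing = 2·74.73 + 2·135.4 = 420.2 kN → 0.75 × 420.2 = 315 kN.
Bearing governs: 315 kN.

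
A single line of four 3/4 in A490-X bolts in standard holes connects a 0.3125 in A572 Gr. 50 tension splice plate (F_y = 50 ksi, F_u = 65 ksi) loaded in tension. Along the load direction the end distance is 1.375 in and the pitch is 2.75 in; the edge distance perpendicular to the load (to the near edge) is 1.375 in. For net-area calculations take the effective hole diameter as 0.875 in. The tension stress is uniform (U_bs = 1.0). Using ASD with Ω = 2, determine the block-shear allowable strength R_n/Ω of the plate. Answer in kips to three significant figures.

49.5 kips

Shear plane L_v = 1.375 + 3·2.75 = 9.625 in; A_gv = 9.625 × 0.3125 = 3.008 in².
A_nv = (9.625 − 3.5·0.875) × 0.3125 = 2.051 in².
A_nt = (1.375 − 0.5·0.875) × 0.3125 = 0.293 in².
0.6 F_u A_nv = 79.98 kips; 0.6 F_y A_gv = 90.23 kips → shear rupture governs the shear term.
R_n = 79.98 + 1.0 × 65 × 0.293 = 99.02 kips.
Allowable strength R_n/Ω = 99.02 / 2 = 49.5 kips.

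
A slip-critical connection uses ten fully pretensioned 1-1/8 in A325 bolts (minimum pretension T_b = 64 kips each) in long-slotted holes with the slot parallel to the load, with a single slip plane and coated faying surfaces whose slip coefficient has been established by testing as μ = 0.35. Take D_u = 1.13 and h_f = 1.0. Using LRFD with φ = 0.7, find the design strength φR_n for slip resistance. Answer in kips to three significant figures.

177 kips

R_n = μ · D_u · h_f · T_b · n_s · n_b = 0.35 × 1.13 × 1.0 × 64 × 1 × 10 = 253.1 kips.
Design strength φR_n = 0.7 × 253.1 = 177 kips.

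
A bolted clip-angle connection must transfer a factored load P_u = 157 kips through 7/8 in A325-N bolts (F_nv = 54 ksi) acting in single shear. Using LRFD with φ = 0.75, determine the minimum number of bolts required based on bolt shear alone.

7 bolts

A_b = π·0.875²/4 = 0.6013 in².
Per-bolt design strength φR_n = 0.75 × 54 × 0.6013 × 1 = 24.35 kips.
n ≥ 157 / 24.35 = 6.447 → use 7 bolts.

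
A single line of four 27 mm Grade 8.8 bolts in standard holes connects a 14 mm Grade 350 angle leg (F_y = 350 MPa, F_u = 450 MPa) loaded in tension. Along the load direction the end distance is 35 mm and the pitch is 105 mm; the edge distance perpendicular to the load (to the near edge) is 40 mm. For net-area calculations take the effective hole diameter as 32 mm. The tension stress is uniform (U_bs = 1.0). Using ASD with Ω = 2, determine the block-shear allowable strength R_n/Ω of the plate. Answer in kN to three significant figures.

525 kN

Shear plane L_v = 35 + 3·105 = 350 mm; A_gv = 350 × 14 = 4900 mm².
A_nv = (350 − 3.5·32) × 14 = 3332 mm².
A_nt = (40 − 0.5·32) × 14 = 336 mm².
0.6 F_u A_nv = 899.6 kN; 0.6 F_y A_gv = 1029 kN → shear rupture governs the shear term.
R_n = 899.6 + 1.0 × 450 × 336 / 1000 = 1051 kN.
Allowable strength R_n/Ω = 1051 / 2 = 525 kN.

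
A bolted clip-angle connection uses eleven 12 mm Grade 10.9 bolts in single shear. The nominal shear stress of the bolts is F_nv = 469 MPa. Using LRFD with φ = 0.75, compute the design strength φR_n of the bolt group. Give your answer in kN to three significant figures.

438 kN

A_b = π × 12² / 4 = 113.1 mm².
R_n = F_nv · A_b · n · n_s = 469 × 113.1 × 11 × 1 / 1000 = 583.5 kN.
Design strength φR_n = 0.75 × 583.5 = 438 kN.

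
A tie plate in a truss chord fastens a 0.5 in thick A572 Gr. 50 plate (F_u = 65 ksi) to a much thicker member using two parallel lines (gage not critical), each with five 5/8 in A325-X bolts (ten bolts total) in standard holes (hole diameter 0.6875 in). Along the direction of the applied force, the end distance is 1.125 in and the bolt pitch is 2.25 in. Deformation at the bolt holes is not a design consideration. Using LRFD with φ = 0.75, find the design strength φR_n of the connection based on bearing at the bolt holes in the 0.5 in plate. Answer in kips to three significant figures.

423 kips

Per bolt r_n = 1.5 l_c t F_u ≤ 3.0 d t F_u; upper limit = 3.0 × 0.625 × 0.5 × 65 = 60.94 kips.
Edge bolt: l_c = 1.125 − 0.6875/2 = 0.7812 in → 1.5 × 0.7812 × 0.5 × 65 = 38.09 → r_n = 38.09 kips.
Interior bolts: l_c = 2.25 − 0.6875 = 1.562 in → 1.5 × 1.562 × 0.5 × 65 = 76.17 → r_n = 60.94 kips.
R_n = 2 × 38.09 + 8 × 60.94 = 563.7 kips.
Design strength φR_n = 0.75 × 563.7 = 423 kips.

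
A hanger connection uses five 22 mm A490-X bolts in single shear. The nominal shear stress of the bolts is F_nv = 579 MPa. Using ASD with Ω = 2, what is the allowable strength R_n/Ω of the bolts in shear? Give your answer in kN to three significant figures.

550 kN

A_b = π × 22² / 4 = 380.1 mm².
R_n = F_nv · A_b · n · n_s = 579 × 380.1 × 5 × 1 / 1000 = 1100 kN.
Allowable strength R_n/Ω = 1100 / 2 = 550 kN.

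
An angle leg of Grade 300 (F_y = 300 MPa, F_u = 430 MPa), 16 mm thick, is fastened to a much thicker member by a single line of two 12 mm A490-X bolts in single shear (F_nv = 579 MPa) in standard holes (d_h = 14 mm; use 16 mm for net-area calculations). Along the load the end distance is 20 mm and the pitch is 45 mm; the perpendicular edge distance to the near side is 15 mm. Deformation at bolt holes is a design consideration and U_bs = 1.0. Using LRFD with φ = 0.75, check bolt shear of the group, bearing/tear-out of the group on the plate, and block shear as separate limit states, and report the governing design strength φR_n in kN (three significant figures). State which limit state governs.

Bolt shear: A_b = π·12²/4 = 113.1 mm²; R_n = 579 × 113.1 × 2 × 1 / 1000 = 131 kN → 0.75 × 131 = 98.2 kN.
Bearing: edge l_c = 13, r_n = 107.3 kN; interior l_c = 31, r_n = 198.1 kN; R_n = 107.3 + 1·198.1 = 305.5 kN → 229 kN.
Block shear: A_gv = 1040, A_nv = 656, A_nt = 112 mm²; R_n = min(0.6F_uA_nv, 0.6F_yA_gv) + U_bs·F_u·A_nt = 217.4 kN → 163 kN.
Bolt shear governs: 98.2 kN.

98.2 kN (bolt shear governs)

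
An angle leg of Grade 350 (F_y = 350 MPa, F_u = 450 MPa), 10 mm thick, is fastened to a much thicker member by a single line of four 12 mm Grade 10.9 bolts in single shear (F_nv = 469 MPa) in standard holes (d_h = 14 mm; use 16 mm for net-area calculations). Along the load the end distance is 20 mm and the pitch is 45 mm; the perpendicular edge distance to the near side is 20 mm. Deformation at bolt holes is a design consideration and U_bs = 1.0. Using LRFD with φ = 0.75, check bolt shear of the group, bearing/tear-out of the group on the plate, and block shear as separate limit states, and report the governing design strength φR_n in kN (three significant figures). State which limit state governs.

159 kN (bolt shear governs)

Bolt shear: A_b = π·12²/4 = 113.1 mm²; R_n = 469 × 113.1 × 4 × 1 / 1000 = 212.2 kN → 0.75 × 212.2 = 159 kN.
Bearing: edge l_c = 13, r_n = 70.2 kN; interior l_c = 31, r_n = 129.6 kN; R_n = 70.2 + 3·129.6 = 459 kN → 344 kN.
Block shear: A_gv = 1550, A_nv = 990, A_nt = 120 mm²; R_n = min(0.6F_uA_nv, 0.6F_yA_gv) + U_bs·F_u·A_nt = 321.3 kN → 241 kN.
Bolt shear governs: 159 kN.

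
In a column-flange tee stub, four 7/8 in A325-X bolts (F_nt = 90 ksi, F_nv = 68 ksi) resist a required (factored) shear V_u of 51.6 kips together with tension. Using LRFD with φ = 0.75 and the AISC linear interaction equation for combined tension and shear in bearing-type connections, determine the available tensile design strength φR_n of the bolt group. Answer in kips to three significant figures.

A_b = π·0.875²/4 = 0.6013 in²; f_rv = 51.6 / (4 × 0.6013) = 21.45 ksi.
F'_nt = 1.3 F_nt − (F_nt / φF_nv) f_rv = 1.3·90 − (90/(0.75·68))·21.45 = 79.14 ksi, capped at F_nt → F'_nt = 79.14 ksi.
R_n = F'_nt · A_b · n = 79.14 × 0.6013 × 4 = 190.4 kips.
Design strength φR_n = 0.75 × 190.4 = 143 kips.

143 kips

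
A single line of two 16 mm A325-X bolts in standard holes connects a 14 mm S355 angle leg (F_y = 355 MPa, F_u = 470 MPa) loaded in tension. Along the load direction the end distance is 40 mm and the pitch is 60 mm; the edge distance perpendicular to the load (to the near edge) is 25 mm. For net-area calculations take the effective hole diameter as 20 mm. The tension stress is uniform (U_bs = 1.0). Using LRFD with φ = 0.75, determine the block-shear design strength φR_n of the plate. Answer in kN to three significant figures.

281 kN

Shear plane L_v = 40 + 1·60 = 100 mm; A_gv = 100 × 14 = 1400 mm².
A_nv = (100 − 1.5·20) × 14 = 980 mm².
A_nt = (25 − 0.5·20) × 14 = 210 mm².
0.6 F_u A_nv = 276.4 kN; 0.6 F_y A_gv = 298.2 kN → shear rupture governs the shear term.
R_n = 276.4 + 1.0 × 470 × 210 / 1000 = 375.1 kN.
Design strength φR_n = 0.75 × 375.1 = 281 kN.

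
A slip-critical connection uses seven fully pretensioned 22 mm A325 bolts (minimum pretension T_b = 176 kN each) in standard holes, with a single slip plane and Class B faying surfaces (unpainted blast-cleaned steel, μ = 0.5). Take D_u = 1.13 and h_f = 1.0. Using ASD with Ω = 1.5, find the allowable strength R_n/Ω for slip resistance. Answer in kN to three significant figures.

464 kN

R_n = μ · D_u · h_f · T_b · n_s · n_b = 0.5 × 1.13 × 1.0 × 176 × 1 × 7 = 696.1 kN.
Allowable strength R_n/Ω = 696.1 / 1.5 = 464 kN.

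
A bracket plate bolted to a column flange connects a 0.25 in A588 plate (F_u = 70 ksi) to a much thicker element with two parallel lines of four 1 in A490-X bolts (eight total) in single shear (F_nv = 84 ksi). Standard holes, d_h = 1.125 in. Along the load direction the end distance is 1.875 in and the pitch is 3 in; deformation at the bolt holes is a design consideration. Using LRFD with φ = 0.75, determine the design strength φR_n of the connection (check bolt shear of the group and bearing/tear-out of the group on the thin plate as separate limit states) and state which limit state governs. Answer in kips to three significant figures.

Bolt shear: A_b = π·1²/4 = 0.7854 in²; R_n = 84 × 0.7854 × 8 × 1 = 527.8 kips → 0.75 × 527.8 = 396 kips.
Bearing (1.2 l_c t F_u ≤ 2.4 d t F_u): upper limit = 2.4·1·0.25·70 = 42 kips.
  Edge l_c = 1.875 − 1.125/2 = 1.312 → r_n = 27.56 kips; interior l_c = 3 − 1.125 = 1.875 → r_n = 39.38 kips.
  R_n,bearing = 2·27.56 + 6·39.38 = 291.4 kips → 0.75 × 291.4 = 219 kips.
Bearing governs: 219 kips.

219 kips (bearing governs)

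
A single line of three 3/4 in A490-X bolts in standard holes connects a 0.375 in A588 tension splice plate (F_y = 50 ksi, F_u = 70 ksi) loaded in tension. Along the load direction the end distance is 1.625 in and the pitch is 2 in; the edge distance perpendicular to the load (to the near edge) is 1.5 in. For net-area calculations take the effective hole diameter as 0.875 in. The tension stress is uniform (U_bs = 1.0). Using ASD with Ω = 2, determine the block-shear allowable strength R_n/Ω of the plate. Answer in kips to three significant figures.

Shear plane L_v = 1.625 + 2·2 = 5.625 in; A_gv = 5.625 × 0.375 = 2.109 in².
A_nv = (5.625 − 2.5·0.875) × 0.375 = 1.289 in².
A_nt = (1.5 − 0.5·0.875) × 0.375 = 0.3984 in².
0.6 F_u A_nv = 54.14 kips; 0.6 F_y A_gv = 63.28 kips → shear rupture governs the shear term.
R_n = 54.14 + 1.0 × 70 × 0.3984 = 82.03 kips.
Allowable strength R_n/Ω = 82.03 / 2 = 41 kips.

41 kips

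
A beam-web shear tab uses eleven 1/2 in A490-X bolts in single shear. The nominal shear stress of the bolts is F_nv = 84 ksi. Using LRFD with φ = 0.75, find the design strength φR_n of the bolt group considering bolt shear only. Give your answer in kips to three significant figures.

A_b = π × 0.5² / 4 = 0.1963 in².
R_n = F_nv · A_b · n · n_s = 84 × 0.1963 × 11 × 1 = 181.4 kips.
Design strength φR_n = 0.75 × 181.4 = 136 kips.

136 kips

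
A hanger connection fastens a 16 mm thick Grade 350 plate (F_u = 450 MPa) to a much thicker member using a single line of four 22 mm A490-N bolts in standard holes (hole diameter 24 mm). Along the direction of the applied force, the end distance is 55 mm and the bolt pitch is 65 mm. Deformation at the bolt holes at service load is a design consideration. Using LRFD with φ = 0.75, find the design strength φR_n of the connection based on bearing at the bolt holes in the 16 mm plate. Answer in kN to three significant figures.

1080 kN

Per bolt r_n = 1.2 l_c t F_u ≤ 2.4 d t F_u; upper limit = 2.4 × 22 × 16 × 450 / 1000 = 380.2 kN.
Edge bolt: l_c = 55 − 24/2 = 43 mm → 1.2 × 43 × 16 × 450 / 1000 = 371.5 → r_n = 371.5 kN.
Interior bolts: l_c = 65 − 24 = 41 mm → 1.2 × 41 × 16 × 450 / 1000 = 354.2 → r_n = 354.2 kN.
R_n = 1 × 371.5 + 3 × 354.2 = 1434 kN.
Design strength φR_n = 0.75 × 1434 = 1080 kN.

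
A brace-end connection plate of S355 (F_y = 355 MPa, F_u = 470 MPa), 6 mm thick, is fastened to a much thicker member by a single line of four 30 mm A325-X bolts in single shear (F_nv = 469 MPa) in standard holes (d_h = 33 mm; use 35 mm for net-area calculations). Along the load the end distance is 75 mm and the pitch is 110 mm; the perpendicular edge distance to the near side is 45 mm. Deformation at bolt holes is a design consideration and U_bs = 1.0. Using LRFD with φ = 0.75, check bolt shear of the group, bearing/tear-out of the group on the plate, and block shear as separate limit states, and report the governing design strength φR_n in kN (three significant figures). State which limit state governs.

Bolt shear: A_b = π·30²/4 = 706.9 mm²; R_n = 469 × 706.9 × 4 × 1 / 1000 = 1326 kN → 0.75 × 1326 = 995 kN.
Bearing: edge l_c = 58.5, r_n = 198 kN; interior l_c = 77, r_n = 203 kN; R_n = 198 + 3·203 = 807.1 kN → 605 kN.
Block shear: A_gv = 2430, A_nv = 1695, A_nt = 165 mm²; R_n = min(0.6F_uA_nv, 0.6F_yA_gv) + U_bs·F_u·A_nt = 555.5 kN → 417 kN.
Block shear governs: 417 kN.

417 kN (block shear governs)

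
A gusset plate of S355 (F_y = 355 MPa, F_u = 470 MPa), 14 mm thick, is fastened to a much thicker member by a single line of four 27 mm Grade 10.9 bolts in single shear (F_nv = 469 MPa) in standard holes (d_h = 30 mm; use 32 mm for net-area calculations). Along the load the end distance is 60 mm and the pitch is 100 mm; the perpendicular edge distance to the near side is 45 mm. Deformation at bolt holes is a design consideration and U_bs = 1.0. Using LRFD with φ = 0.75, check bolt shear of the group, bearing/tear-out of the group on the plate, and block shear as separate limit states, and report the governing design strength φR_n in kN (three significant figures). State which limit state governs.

806 kN (bolt shear governs)

Bolt shear: A_b = π·27²/4 = 572.6 mm²; R_n = 469 × 572.6 × 4 × 1 / 1000 = 1074 kN → 0.75 × 1074 = 806 kN.
Bearing: edge l_c = 45, r_n = 355.3 kN; interior l_c = 70, r_n = 426.4 kN; R_n = 355.3 + 3·426.4 = 1634 kN → 1230 kN.
Block shear: A_gv = 5040, A_nv = 3472, A_nt = 406 mm²; R_n = min(0.6F_uA_nv, 0.6F_yA_gv) + U_bs·F_u·A_nt = 1170 kN → 877 kN.
Bolt shear governs: 806 kN.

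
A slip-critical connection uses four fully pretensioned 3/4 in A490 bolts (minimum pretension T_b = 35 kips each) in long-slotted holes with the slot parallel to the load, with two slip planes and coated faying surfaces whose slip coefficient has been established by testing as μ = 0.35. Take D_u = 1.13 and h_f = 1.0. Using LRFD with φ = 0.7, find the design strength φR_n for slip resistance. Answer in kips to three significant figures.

77.5 kips

R_n = μ · D_u · h_f · T_b · n_s · n_b = 0.35 × 1.13 × 1.0 × 35 × 2 × 4 = 110.7 kips.
Design strength φR_n = 0.7 × 110.7 = 77.5 kips.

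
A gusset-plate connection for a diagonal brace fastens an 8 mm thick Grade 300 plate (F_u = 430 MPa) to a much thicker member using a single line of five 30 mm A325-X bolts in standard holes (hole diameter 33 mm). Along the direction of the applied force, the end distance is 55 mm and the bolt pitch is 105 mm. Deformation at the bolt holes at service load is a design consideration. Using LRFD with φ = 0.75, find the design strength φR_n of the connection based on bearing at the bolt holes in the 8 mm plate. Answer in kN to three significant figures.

862 kN

Per bolt r_n = 1.2 l_c t F_u ≤ 2.4 d t F_u; upper limit = 2.4 × 30 × 8 × 430 / 1000 = 247.7 kN.
Edge bolt: l_c = 55 − 33/2 = 38.5 mm → 1.2 × 38.5 × 8 × 430 / 1000 = 158.9 → r_n = 158.9 kN.
Interior bolts: l_c = 105 − 33 = 72 mm → 1.2 × 72 × 8 × 430 / 1000 = 297.2 → r_n = 247.7 kN.
R_n = 1 × 158.9 + 4 × 247.7 = 1150 kN.
Design strength φR_n = 0.75 × 1150 = 862 kN.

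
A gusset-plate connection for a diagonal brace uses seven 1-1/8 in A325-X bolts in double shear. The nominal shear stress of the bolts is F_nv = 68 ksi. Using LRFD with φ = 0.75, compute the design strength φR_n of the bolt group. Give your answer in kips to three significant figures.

A_b = π × 1.125² / 4 = 0.994 in².
R_n = F_nv · A_b · n · n_s = 68 × 0.994 × 7 × 2 = 946.3 kips.
Design strength φR_n = 0.75 × 946.3 = 710 kips.

710 kips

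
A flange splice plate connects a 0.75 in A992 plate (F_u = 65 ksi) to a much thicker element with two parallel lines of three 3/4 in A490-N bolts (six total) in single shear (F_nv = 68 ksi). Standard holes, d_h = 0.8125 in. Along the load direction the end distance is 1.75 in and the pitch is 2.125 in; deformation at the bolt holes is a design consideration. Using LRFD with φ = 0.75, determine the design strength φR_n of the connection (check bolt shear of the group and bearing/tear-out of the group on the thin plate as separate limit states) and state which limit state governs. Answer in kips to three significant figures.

Bolt shear: A_b = π·0.75²/4 = 0.4418 in²; R_n = 68 × 0.4418 × 6 × 1 = 180.2 kips → 0.75 × 180.2 = 135 kips.
Bearing (1.2 l_c t F_u ≤ 2.4 d t F_u): upper limit = 2.4·0.75·0.75·65 = 87.75 kips.
  Edge l_c = 1.75 − 0.8125/2 = 1.344 → r_n = 78.61 kips; interior l_c = 2.125 − 0.8125 = 1.312 → r_n = 76.78 kips.
  R_n,bearing = 2·78.61 + 4·76.78 = 464.3 kips → 0.75 × 464.3 = 348 kips.
Bolt shear governs: 135 kips.

135 kips (bolt shear governs)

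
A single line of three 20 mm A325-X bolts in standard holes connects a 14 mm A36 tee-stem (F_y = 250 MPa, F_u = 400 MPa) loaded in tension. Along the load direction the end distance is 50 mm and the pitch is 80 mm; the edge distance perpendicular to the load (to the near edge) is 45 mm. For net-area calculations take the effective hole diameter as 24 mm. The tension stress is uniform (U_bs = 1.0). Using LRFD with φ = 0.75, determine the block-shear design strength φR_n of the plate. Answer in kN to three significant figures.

469 kN

Shear plane L_v = 50 + 2·80 = 210 mm; A_gv = 210 × 14 = 2940 mm².
A_nv = (210 − 2.5·24) × 14 = 2100 mm².
A_nt = (45 − 0.5·24) × 14 = 462 mm².
0.6 F_u A_nv = 504 kN; 0.6 F_y A_gv = 441 kN → shear yielding governs the shear term.
R_n = 441 + 1.0 × 400 × 462 / 1000 = 625.8 kN.
Design strength φR_n = 0.75 × 625.8 = 469 kN.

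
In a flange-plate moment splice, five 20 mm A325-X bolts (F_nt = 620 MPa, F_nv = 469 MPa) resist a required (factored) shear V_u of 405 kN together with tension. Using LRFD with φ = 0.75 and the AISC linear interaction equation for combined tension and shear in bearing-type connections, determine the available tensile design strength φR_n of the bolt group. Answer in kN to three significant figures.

A_b = π·20²/4 = 314.2 mm²; f_rv = 405 × 1000 / (5 × 314.2) = 257.8 MPa.
F'_nt = 1.3 F_nt − (F_nt / φF_nv) f_rv = 1.3·620 − (620/(0.75·469))·257.8 = 351.5 MPa, capped at F_nt → F'_nt = 351.5 MPa.
R_n = F'_nt · A_b · n = 351.5 × 314.2 × 5 / 1000 = 552.2 kN.
Design strength φR_n = 0.75 × 552.2 = 414 kN.

414 kN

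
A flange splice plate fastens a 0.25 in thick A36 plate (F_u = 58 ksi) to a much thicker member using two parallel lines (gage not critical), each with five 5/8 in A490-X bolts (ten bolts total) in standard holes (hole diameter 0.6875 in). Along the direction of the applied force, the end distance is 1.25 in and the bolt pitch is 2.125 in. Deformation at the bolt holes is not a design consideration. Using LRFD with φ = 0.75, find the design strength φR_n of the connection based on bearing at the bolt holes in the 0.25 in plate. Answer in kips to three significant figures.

Per bolt r_n = 1.5 l_c t F_u ≤ 3.0 d t F_u; upper limit = 3.0 × 0.625 × 0.25 × 58 = 27.19 kips.
Edge bolt: l_c = 1.25 − 0.6875/2 = 0.9062 in → 1.5 × 0.9062 × 0.25 × 58 = 19.71 → r_n = 19.71 kips.
Interior bolts: l_c = 2.125 − 0.6875 = 1.438 in → 1.5 × 1.438 × 0.25 × 58 = 31.27 → r_n = 27.19 kips.
R_n = 2 × 19.71 + 8 × 27.19 = 256.9 kips.
Design strength φR_n = 0.75 × 256.9 = 193 kips.

193 kips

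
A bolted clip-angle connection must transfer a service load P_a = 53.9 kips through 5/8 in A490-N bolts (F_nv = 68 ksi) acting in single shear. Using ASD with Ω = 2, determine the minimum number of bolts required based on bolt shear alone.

A_b = π·0.625²/4 = 0.3068 in².
Per-bolt allowable strength R_n/Ω = 68 × 0.3068 × 1 / 2 = 10.43 kips.
n ≥ 53.9 / 10.43 = 5.167 → use 6 bolts.

6 bolts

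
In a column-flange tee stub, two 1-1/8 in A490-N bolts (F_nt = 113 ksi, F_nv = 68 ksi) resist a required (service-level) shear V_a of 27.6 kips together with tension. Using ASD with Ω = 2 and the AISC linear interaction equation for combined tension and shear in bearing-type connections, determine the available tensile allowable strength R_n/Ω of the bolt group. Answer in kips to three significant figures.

A_b = π·1.125²/4 = 0.994 in²; f_rv = 27.6 / (2 × 0.994) = 13.88 ksi.
F'_nt = 1.3 F_nt − (Ω F_nt / F_nv) f_rv = 1.3·113 − (2·113/68)·13.88 = 100.8 ksi, capped at F_nt → F'_nt = 100.8 ksi.
R_n = F'_nt · A_b · n = 100.8 × 0.994 × 2 = 200.3 kips.
Allowable strength R_n/Ω = 200.3 / 2 = 100 kips.

100 kips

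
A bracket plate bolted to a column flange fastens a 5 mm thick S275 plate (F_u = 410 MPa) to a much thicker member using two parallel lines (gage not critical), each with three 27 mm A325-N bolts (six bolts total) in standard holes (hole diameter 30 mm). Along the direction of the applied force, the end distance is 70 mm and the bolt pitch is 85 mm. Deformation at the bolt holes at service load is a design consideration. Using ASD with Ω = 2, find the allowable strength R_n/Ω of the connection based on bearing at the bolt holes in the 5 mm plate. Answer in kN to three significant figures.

399 kN

Per bolt r_n = 1.2 l_c t F_u ≤ 2.4 d t F_u; upper limit = 2.4 × 27 × 5 × 410 / 1000 = 132.8 kN.
Edge bolt: l_c = 70 − 30/2 = 55 mm → 1.2 × 55 × 5 × 410 / 1000 = 135.3 → r_n = 132.8 kN.
Interior bolts: l_c = 85 − 30 = 55 mm → 1.2 × 55 × 5 × 410 / 1000 = 135.3 → r_n = 132.8 kN.
R_n = 2 × 132.8 + 4 × 132.8 = 797 kN.
Allowable strength R_n/Ω = 797 / 2 = 399 kN.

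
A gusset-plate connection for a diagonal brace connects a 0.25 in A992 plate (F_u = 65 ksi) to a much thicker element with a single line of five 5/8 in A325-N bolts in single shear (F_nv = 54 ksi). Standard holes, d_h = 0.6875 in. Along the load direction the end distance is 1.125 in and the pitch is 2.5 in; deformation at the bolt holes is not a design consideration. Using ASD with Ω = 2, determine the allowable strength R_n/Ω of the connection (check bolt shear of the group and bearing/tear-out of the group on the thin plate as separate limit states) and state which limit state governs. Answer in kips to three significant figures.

Bolt shear: A_b = π·0.625²/4 = 0.3068 in²; R_n = 54 × 0.3068 × 5 × 1 = 82.83 kips → 82.83 / 2 = 41.4 kips.
Bearing (1.5 l_c t F_u ≤ 3.0 d t F_u): upper limit = 3.0·0.625·0.25·65 = 30.47 kips.
  Edge l_c = 1.125 − 0.6875/2 = 0.7812 → r_n = 19.04 kips; interior l_c = 2.5 − 0.6875 = 1.812 → r_n = 30.47 kips.
  R_n,bearing = 1·19.04 + 4·30.47 = 140.9 kips → 140.9 / 2 = 70.5 kips.
Bolt shear governs: 41.4 kips.

41.4 kips (bolt shear governs)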